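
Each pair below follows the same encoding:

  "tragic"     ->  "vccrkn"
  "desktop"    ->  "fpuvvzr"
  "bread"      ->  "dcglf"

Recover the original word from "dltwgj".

Shifts by position in tragic: pos 0: t→v (+2), pos 1: r→c (+11), pos 2: a→c (+2), pos 3: g→r (+11) — repeating every 2. A repeating key of period 2 is used — shifts +2, +11 over and over.
Undoing it on dltwgj: d−2=b, l−11=a, t−2=r, w−11=l, g−2=e, j−11=y.

barley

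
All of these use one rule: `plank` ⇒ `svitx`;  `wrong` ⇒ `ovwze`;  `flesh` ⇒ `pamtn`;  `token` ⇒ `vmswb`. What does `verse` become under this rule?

The output letters match the input read backwards, each shifted +8: plank reversed is knalp. Read the word backwards and shift each letter +8.
On verse: reverse → esrev; then shift: e+8=m, s+8=a, r+8=z, e+8=m, v+8=d.

mazmd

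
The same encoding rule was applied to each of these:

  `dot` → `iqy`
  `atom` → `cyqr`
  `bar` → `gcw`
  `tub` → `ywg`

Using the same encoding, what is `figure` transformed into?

The shift depends on letter class: consonant d→i is +5, but vowel o→q is +2. Two shifts are in play — +2 for a/e/i/o/u, +5 for every other letter.
On figure: f(cons)+5=k, i(vowel)+2=k, g(cons)+5=l, u(vowel)+2=w, r(cons)+5=w, e(vowel)+2=g.

kklwwg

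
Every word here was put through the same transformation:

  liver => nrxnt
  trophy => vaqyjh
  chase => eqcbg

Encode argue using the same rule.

Shifts by position in liver: pos 0: l→n (+2), pos 1: i→r (+9), pos 2: v→x (+2), pos 3: e→n (+9) — repeating every 2. A repeating key of period 2 is used — shifts +2, +9 over and over.
On argue: a+2=c, r+9=a, g+2=i, u+9=d, e+2=g.

caidg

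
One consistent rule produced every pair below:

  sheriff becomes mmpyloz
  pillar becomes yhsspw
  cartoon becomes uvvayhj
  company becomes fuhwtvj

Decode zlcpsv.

olives

The output letters match the input read backwards, each shifted +7: sheriff reversed is ffirehs. Read the word backwards and shift each letter +7.
Reversing it on zlcpsv: shift back: z−7=s, l−7=e, c−7=v, p−7=i, s−7=l, v−7=o → sevilo; then reverse → olives.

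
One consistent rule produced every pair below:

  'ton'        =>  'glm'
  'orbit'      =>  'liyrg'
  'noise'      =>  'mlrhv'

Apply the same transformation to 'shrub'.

Each pair mirrors across the alphabet (t↔g, o↔l, n↔m): positions sum to 25. Letters are reflected about the middle of the alphabet (position → 25−position): Atbash.
For shrub: s↔h, h↔s, r↔i, u↔f, b↔y.

hsify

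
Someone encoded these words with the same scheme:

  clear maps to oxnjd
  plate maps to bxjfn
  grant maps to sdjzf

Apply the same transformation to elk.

Two shifts are in play — +9 for a/e/i/o/u, +12 for every other letter.
For elk: e(vowel)+9=n, l(cons)+12=x, k(cons)+12=w.

nxw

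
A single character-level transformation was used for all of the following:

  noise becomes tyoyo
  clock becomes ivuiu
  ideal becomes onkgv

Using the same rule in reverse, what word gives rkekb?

layer

Shifts by position in noise: pos 0: n→t (+6), pos 1: o→y (+10), pos 2: i→o (+6), pos 3: s→y (+6), pos 4: e→o (+10) — repeating every 3. The shifts repeat in a cycle of length 3: positions 0,1,… shift by +6, +10, +6, then the pattern repeats.
Decoding rkekb: r−6=l, k−10=a, e−6=y, k−6=e, b−10=r.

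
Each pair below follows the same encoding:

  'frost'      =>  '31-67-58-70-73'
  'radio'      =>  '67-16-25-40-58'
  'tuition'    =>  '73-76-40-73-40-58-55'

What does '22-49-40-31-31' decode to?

f(#6)→31 and r(#18)→67: differences scale by 3, so n = 3·pos + 13. Each letter becomes 3×(its alphabet position, a=1..z=26) + 13.
Decoding 22-49-40-31-31: 22→(22−13)÷3=3=c, 49→(49−13)÷3=12=l, 40→(40−13)÷3=9=i, 31→(31−13)÷3=6=f, 31→(31−13)÷3=6=f.

cliff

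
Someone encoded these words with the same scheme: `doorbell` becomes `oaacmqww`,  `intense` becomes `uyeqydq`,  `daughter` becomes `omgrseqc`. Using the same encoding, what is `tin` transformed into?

The rule splits by letter class: vowels +12, consonants +11.
For tin: t(cons)+11=e, i(vowel)+12=u, n(cons)+11=y.

euy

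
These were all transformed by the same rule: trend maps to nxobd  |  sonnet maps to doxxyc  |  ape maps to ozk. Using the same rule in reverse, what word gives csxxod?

The output letters match the input read backwards, each shifted +10: trend reversed is dnert. Two steps: reverse the string, then apply a Caesar shift of +10.
Decoding csxxod: shift back: c−10=s, s−10=i, x−10=n, x−10=n, o−10=e, d−10=t → sinnet; then reverse → tennis.

tennis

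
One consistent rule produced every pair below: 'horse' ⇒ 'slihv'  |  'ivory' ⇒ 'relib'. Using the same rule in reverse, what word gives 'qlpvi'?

Each pair mirrors across the alphabet (h↔s, o↔l, r↔i): positions sum to 25. Letters are reflected about the middle of the alphabet (position → 25−position): Atbash.
Decoding qlpvi: q↔j, l↔o, p↔k, v↔e, i↔r.

joker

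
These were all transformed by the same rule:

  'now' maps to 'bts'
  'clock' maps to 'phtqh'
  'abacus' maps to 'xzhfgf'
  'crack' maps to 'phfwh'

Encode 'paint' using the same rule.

ysnfu

The output letters match the input read backwards, each shifted +5: now reversed is won. Two steps: reverse the string, then apply a Caesar shift of +5.
On paint: reverse → tniap; then shift: t+5=y, n+5=s, i+5=n, a+5=f, p+5=u.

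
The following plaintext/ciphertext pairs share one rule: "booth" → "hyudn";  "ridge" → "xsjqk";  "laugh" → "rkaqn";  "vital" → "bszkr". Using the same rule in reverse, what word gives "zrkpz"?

Shifts by position in booth: pos 0: b→h (+6), pos 1: o→y (+10), pos 2: o→u (+6), pos 3: t→d (+10) — repeating every 2. It's a Vigenère-style cipher with numeric key [6,10]: position i shifts by key[i mod 2].
Decoding zrkpz: z−6=t, r−10=h, k−6=e, p−10=f, z−6=t.

theft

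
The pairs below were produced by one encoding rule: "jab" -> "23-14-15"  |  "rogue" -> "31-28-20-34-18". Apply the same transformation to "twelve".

33-36-18-25-35-18

Letters become their 1-based position plus 13 (so a→14, b→15, …).
Applying it to twelve: t=20→33, w=23→36, e=5→18, l=12→25, v=22→35, e=5→18.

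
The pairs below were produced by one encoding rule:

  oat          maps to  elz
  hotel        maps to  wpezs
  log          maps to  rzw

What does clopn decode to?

cedar

The output letters match the input read backwards, each shifted +11: oat reversed is tao. Two steps: reverse the string, then apply a Caesar shift of +11.
Undoing it on clopn: shift back: c−11=r, l−11=a, o−11=d, p−11=e, n−11=c → radec; then reverse → cedar.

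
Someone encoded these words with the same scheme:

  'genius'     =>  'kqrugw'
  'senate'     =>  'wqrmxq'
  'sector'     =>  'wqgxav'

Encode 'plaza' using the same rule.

The shift depends on letter class: consonant g→k is +4, but vowel e→q is +12. Two shifts are in play — +12 for a/e/i/o/u, +4 for every other letter.
For plaza: p(cons)+4=t, l(cons)+4=p, a(vowel)+12=m, z(cons)+4=d, a(vowel)+12=m.

tpmdm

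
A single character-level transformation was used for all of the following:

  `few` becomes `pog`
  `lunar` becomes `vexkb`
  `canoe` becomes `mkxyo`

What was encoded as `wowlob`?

It's a constant shift of +10 (ROT10).
Undoing it on wowlob: w−10=m, o−10=e, w−10=m, l−10=b, o−10=e, b−10=r.

member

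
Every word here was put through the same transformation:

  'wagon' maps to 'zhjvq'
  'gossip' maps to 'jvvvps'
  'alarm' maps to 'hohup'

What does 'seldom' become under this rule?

The shift depends on letter class: consonant w→z is +3, but vowel a→h is +7. Two shifts are in play — +7 for a/e/i/o/u, +3 for every other letter.
On seldom: s(cons)+3=v, e(vowel)+7=l, l(cons)+3=o, d(cons)+3=g, o(vowel)+7=v, m(cons)+3=p.

vlogvp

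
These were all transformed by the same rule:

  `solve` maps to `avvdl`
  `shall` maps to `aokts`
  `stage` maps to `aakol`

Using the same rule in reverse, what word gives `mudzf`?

Shifts by position in solve: pos 0: s→a (+8), pos 1: o→v (+7), pos 2: l→v (+10), pos 3: v→d (+8), pos 4: e→l (+7) — repeating every 3. A repeating key of period 3 is used — shifts +8, +7, +10 over and over.
Reversing it on mudzf: m−8=e, u−7=n, d−10=t, z−8=r, f−7=y.

entry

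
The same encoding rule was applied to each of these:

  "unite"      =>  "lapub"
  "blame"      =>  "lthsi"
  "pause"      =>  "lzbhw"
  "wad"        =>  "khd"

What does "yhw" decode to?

The output letters match the input read backwards, each shifted +7: unite reversed is etinu. The word is reversed, then every letter is shifted forward by 7.
Reversing it on yhw: shift back: y−7=r, h−7=a, w−7=p → rap; then reverse → par.

par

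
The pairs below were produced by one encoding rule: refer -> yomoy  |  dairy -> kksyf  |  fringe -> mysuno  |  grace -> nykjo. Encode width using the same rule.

dskao

The shift depends on letter class: consonant r→y is +7, but vowel e→o is +10. Vowels shift forward by 10 and consonants shift forward by 7.
On width: w(cons)+7=d, i(vowel)+10=s, d(cons)+7=k, t(cons)+7=a, h(cons)+7=o.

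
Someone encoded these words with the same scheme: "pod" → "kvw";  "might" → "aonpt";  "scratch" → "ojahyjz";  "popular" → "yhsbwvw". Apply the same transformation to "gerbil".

spiyln

The output letters match the input read backwards, each shifted +7: pod reversed is dop. Two steps: reverse the string, then apply a Caesar shift of +7.
Applying it to gerbil: reverse → libreg; then shift: l+7=s, i+7=p, b+7=i, r+7=y, e+7=l, g+7=n.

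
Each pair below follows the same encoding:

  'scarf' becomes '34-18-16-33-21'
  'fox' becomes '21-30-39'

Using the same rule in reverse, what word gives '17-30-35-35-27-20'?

s is letter #19 and maps to 34: an offset of 15. The number is (letter's place in the alphabet, a=1) + 15.
Undoing it on 17-30-35-35-27-20: 17→(17−15)÷1=2=b, 30→(30−15)÷1=15=o, 35→(35−15)÷1=20=t, 35→(35−15)÷1=20=t, 27→(27−15)÷1=12=l, 20→(20−15)÷1=5=e.

bottle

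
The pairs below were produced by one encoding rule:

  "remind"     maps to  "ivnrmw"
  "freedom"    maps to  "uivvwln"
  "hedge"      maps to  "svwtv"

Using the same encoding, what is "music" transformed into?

Each letter is replaced by its mirror in the alphabet: a↔z, b↔y, c↔x, and so on (the Atbash cipher).
Applying it to music: m↔n, u↔f, s↔h, i↔r, c↔x.

nfhrx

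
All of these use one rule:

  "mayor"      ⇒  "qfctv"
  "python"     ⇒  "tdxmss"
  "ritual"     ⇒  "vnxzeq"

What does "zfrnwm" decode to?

vanish

A repeating key of period 2 is used — shifts +4, +5 over and over.
Decoding zfrnwm: z−4=v, f−5=a, r−4=n, n−5=i, w−4=s, m−5=h.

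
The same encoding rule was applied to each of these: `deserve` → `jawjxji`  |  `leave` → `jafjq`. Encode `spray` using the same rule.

The output letters match the input read backwards, each shifted +5: deserve reversed is evresed. Read the word backwards and shift each letter +5.
For spray: reverse → yarps; then shift: y+5=d, a+5=f, r+5=w, p+5=u, s+5=x.

dfwux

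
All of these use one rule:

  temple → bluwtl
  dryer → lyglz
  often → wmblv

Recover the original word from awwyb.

sport

Shifts by position in temple: pos 0: t→b (+8), pos 1: e→l (+7), pos 2: m→u (+8), pos 3: p→w (+7) — repeating every 2. A repeating key of period 2 is used — shifts +8, +7 over and over.
Decoding awwyb: a−8=s, w−7=p, w−8=o, y−7=r, b−8=t.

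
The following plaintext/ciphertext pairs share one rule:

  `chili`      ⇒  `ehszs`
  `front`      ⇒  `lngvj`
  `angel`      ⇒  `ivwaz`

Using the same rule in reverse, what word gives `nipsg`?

c(2)→e(4) and h(7)→h(7) fit y≡11x+8 (mod 26); the inverse of 11 mod 26 is 19. This is an affine cipher: with a=0,…,z=25, each position x becomes (11x+8) mod 26.
Reversing it on nipsg: n(13)→19·(13−8)≡17=r; i(8)→19·(8−8)≡0=a; p(15)→19·(15−8)≡3=d; s(18)→19·(18−8)≡8=i; g(6)→19·(6−8)≡14=o (all mod 26).

radio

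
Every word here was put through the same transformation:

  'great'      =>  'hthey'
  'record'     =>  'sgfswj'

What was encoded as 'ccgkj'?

badge

In great: g→h is +1, r→t is +2, e→h is +3, a→e is +4 — the shift increases by 1 each position. The shift increases by 1 at each position, starting from +1: 1, 2, 3, ….
Undoing it on ccgkj: c−1=b, c−2=a, g−3=d, k−4=g, j−5=e.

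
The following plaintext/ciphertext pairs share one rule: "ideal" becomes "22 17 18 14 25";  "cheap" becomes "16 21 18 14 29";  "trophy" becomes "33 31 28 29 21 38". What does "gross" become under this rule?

20 31 28 32 32

i is letter #9 and maps to 22: an offset of 13. The number is (letter's place in the alphabet, a=1) + 13.
For gross: g=7→20, r=18→31, o=15→28, s=19→32, s=19→32.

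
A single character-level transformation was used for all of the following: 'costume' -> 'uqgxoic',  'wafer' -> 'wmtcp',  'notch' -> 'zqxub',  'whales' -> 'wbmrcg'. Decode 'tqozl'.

found

c(2)→u(20) and o(14)→q(16) fit y≡17x+12 (mod 26); the inverse of 17 mod 26 is 23. Each letter's alphabet position (a=0..z=25) is mapped through 17·x+12 mod 26 — an affine cipher.
Reversing it on tqozl: t(19)→23·(19−12)≡5=f; q(16)→23·(16−12)≡14=o; o(14)→23·(14−12)≡20=u; z(25)→23·(25−12)≡13=n; l(11)→23·(11−12)≡3=d (all mod 26).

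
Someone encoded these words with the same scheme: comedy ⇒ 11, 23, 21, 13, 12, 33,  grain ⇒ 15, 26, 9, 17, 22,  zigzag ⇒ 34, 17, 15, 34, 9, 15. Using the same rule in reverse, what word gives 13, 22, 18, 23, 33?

enjoy

The number is (letter's place in the alphabet, a=1) + 8.
Decoding 13, 22, 18, 23, 33: 13→(13−8)÷1=5=e, 22→(22−8)÷1=14=n, 18→(18−8)÷1=10=j, 23→(23−8)÷1=15=o, 33→(33−8)÷1=25=y.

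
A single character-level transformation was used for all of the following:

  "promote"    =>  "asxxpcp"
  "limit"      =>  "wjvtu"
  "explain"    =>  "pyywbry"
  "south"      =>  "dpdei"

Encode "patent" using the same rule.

Shifts by position in promote: pos 0: p→a (+11), pos 1: r→s (+1), pos 2: o→x (+9), pos 3: m→x (+11), pos 4: o→p (+1), pos 5: t→c (+9) — repeating every 3. The shifts repeat in a cycle of length 3: positions 0,1,… shift by +11, +1, +9, then the pattern repeats.
On patent: p+11=a, a+1=b, t+9=c, e+11=p, n+1=o, t+9=c.

abcpoc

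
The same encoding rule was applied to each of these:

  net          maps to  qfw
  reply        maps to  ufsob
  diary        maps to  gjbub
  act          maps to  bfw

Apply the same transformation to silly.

vjoob

The rule splits by letter class: vowels +1, consonants +3.
For silly: s(cons)+3=v, i(vowel)+1=j, l(cons)+3=o, l(cons)+3=o, y(cons)+3=b.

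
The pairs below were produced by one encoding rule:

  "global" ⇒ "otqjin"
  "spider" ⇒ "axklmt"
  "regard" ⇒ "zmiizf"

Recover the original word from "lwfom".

dodge

Shifts by position in global: pos 0: g→o (+8), pos 1: l→t (+8), pos 2: o→q (+2), pos 3: b→j (+8), pos 4: a→i (+8), pos 5: l→n (+2) — repeating every 3. A repeating key of period 3 is used — shifts +8, +8, +2 over and over.
Undoing it on lwfom: l−8=d, w−8=o, f−2=d, o−8=g, m−8=e.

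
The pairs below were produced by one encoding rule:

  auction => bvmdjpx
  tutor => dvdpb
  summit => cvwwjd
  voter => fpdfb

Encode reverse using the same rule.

bfffbcf

Two shifts are in play — +1 for a/e/i/o/u, +10 for every other letter.
Applying it to reverse: r(cons)+10=b, e(vowel)+1=f, v(cons)+10=f, e(vowel)+1=f, r(cons)+10=b, s(cons)+10=c, e(vowel)+1=f.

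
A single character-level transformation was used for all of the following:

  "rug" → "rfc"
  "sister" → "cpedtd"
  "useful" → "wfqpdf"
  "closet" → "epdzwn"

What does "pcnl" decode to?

acre

The word is reversed, then every letter is shifted forward by 11.
Reversing it on pcnl: shift back: p−11=e, c−11=r, n−11=c, l−11=a → erca; then reverse → acre.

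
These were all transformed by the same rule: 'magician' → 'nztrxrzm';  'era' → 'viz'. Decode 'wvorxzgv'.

delicate

Each letter is replaced by its mirror in the alphabet: a↔z, b↔y, c↔x, and so on (the Atbash cipher).
Decoding wvorxzgv: w↔d, v↔e, o↔l, r↔i, x↔c, z↔a, g↔t, v↔e.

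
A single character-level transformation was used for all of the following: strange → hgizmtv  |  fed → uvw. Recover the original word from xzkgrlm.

caption

Letters are reflected about the middle of the alphabet (position → 25−position): Atbash.
Reversing it on xzkgrlm: x↔c, z↔a, k↔p, g↔t, r↔i, l↔o, m↔n.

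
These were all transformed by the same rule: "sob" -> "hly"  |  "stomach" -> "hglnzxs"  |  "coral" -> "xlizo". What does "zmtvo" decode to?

angel

Each pair mirrors across the alphabet (s↔h, o↔l, b↔y): positions sum to 25. Letters are reflected about the middle of the alphabet (position → 25−position): Atbash.
Decoding zmtvo: z↔a, m↔n, t↔g, v↔e, o↔l.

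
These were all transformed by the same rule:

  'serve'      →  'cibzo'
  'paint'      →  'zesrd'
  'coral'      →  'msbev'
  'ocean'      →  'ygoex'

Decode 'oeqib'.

Shifts by position in serve: pos 0: s→c (+10), pos 1: e→i (+4), pos 2: r→b (+10), pos 3: v→z (+4) — repeating every 2. The shifts repeat in a cycle of length 2: positions 0,1,… shift by +10, +4, then the pattern repeats.
Decoding oeqib: o−10=e, e−4=a, q−10=g, i−4=e, b−10=r.

eager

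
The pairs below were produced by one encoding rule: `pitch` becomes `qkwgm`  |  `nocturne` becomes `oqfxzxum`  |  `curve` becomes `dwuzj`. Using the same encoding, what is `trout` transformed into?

The shift increases by 1 at each position, starting from +1: 1, 2, 3, ….
On trout: t+1=u, r+2=t, o+3=r, u+4=y, t+5=y.

utryy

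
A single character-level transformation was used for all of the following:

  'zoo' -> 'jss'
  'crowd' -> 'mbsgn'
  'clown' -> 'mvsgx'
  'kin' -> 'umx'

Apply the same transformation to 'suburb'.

cylybl

Two shifts are in play — +4 for a/e/i/o/u, +10 for every other letter.
Applying it to suburb: s(cons)+10=c, u(vowel)+4=y, b(cons)+10=l, u(vowel)+4=y, r(cons)+10=b, b(cons)+10=l.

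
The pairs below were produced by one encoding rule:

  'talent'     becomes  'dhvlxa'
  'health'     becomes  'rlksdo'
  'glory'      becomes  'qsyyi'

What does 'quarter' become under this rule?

The shifts repeat in a cycle of length 2: positions 0,1,… shift by +10, +7, then the pattern repeats.
On quarter: q+10=a, u+7=b, a+10=k, r+7=y, t+10=d, e+7=l, r+10=b.

abkydlb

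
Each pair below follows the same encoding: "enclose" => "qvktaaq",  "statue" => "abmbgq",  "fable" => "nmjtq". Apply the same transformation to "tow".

The shift depends on letter class: consonant n→v is +8, but vowel e→q is +12. The rule splits by letter class: vowels +12, consonants +8.
For tow: t(cons)+8=b, o(vowel)+12=a, w(cons)+8=e.

bae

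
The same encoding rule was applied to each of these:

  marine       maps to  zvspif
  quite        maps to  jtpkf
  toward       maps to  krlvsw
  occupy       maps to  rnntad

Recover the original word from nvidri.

canyon

m(12)→z(25) and a(0)→v(21) fit y≡9x+21 (mod 26); the inverse of 9 mod 26 is 3. This is an affine cipher: with a=0,…,z=25, each position x becomes (9x+21) mod 26.
Decoding nvidri: n(13)→3·(13−21)≡2=c; v(21)→3·(21−21)≡0=a; i(8)→3·(8−21)≡13=n; d(3)→3·(3−21)≡24=y; r(17)→3·(17−21)≡14=o; i(8)→3·(8−21)≡13=n (all mod 26).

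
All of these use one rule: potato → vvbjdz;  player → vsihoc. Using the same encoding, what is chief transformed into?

In potato: p→v is +6, o→v is +7, t→b is +8, a→j is +9 — the shift increases by 1 each position. The shift increases by 1 at each position, starting from +6: 6, 7, 8, ….
On chief: c+6=i, h+7=o, i+8=q, e+9=n, f+10=p.

ioqnp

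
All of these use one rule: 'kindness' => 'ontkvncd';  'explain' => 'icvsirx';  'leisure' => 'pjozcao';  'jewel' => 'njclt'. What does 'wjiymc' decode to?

secret

Each letter shifts forward by (position + 4), i.e. 4, 5, 6, … — the shift grows by one for each successive letter.
Undoing it on wjiymc: w−4=s, j−5=e, i−6=c, y−7=r, m−8=e, c−9=t.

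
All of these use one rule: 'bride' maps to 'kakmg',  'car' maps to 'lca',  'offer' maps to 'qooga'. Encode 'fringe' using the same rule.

oakwpg

The rule splits by letter class: vowels +2, consonants +9.
On fringe: f(cons)+9=o, r(cons)+9=a, i(vowel)+2=k, n(cons)+9=w, g(cons)+9=p, e(vowel)+2=g.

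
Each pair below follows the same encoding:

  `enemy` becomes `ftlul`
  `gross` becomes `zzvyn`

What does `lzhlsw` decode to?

The output letters match the input read backwards, each shifted +7: enemy reversed is ymene. The word is reversed, then every letter is shifted forward by 7.
Decoding lzhlsw: shift back: l−7=e, z−7=s, h−7=a, l−7=e, s−7=l, w−7=p → esaelp; then reverse → please.

please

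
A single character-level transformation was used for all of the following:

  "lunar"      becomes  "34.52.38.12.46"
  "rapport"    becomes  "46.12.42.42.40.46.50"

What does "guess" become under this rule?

Each letter becomes 2×(its alphabet position, a=1..z=26) + 10.
On guess: g=7→24, u=21→52, e=5→20, s=19→48, s=19→48.

24.52.20.48.48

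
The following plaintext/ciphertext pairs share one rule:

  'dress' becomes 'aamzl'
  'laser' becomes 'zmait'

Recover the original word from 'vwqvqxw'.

The output letters match the input read backwards, each shifted +8: dress reversed is sserd. The word is reversed, then every letter is shifted forward by 8.
Decoding vwqvqxw: shift back: v−8=n, w−8=o, q−8=i, v−8=n, q−8=i, x−8=p, w−8=o → noinipo; then reverse → opinion.

opinion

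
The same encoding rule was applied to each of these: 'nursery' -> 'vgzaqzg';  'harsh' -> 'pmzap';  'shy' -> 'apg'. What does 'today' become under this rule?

balmg

The shift depends on letter class: consonant n→v is +8, but vowel u→g is +12. Two shifts are in play — +12 for a/e/i/o/u, +8 for every other letter.
Applying it to today: t(cons)+8=b, o(vowel)+12=a, d(cons)+8=l, a(vowel)+12=m, y(cons)+8=g.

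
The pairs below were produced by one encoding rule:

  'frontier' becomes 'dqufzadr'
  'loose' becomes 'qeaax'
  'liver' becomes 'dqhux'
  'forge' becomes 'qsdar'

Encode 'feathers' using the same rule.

The output letters match the input read backwards, each shifted +12: frontier reversed is reitnorf. Read the word backwards and shift each letter +12.
On feathers: reverse → srehtaef; then shift: s+12=e, r+12=d, e+12=q, h+12=t, t+12=f, a+12=m, e+12=q, f+12=r.

edqtfmqr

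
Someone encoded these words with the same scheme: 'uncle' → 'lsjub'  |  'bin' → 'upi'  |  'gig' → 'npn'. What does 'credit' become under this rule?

The output letters match the input read backwards, each shifted +7: uncle reversed is elcnu. Read the word backwards and shift each letter +7.
On credit: reverse → tiderc; then shift: t+7=a, i+7=p, d+7=k, e+7=l, r+7=y, c+7=j.

apklyj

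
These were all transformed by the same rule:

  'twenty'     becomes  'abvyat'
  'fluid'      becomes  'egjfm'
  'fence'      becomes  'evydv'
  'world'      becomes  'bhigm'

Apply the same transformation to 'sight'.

rfnwa

This is an affine cipher: with a=0,…,z=25, each position x becomes (9x+11) mod 26.
Applying it to sight: s(18)→9·18+11≡17=r; i(8)→9·8+11≡5=f; g(6)→9·6+11≡13=n; h(7)→9·7+11≡22=w; t(19)→9·19+11≡0=a (all mod 26).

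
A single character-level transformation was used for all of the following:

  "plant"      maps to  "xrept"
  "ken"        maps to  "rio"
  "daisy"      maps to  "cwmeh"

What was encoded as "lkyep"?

The output letters match the input read backwards, each shifted +4: plant reversed is tnalp. Read the word backwards and shift each letter +4.
Undoing it on lkyep: shift back: l−4=h, k−4=g, y−4=u, e−4=a, p−4=l → hgual; then reverse → laugh.

laugh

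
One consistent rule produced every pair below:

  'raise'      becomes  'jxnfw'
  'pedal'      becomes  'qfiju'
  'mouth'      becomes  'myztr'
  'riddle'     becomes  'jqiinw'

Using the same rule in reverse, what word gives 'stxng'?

bison

The word is reversed, then every letter is shifted forward by 5.
Undoing it on stxng: shift back: s−5=n, t−5=o, x−5=s, n−5=i, g−5=b → nosib; then reverse → bison.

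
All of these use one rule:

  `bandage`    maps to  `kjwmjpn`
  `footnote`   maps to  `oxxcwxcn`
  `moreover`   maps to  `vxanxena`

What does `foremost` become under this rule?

Compare letters: b→k is +9, a→j is +9, n→w is +9 — a constant shift. Every letter moves 9 places later in the alphabet, wrapping around z→a.
For foremost: f+9=o, o+9=x, r+9=a, e+9=n, m+9=v, o+9=x, s+9=b, t+9=c.

oxanvxbc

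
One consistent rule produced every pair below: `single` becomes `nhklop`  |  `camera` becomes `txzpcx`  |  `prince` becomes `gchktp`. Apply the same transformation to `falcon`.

This is an affine cipher: with a=0,…,z=25, each position x becomes (11x+23) mod 26.
For falcon: f(5)→11·5+23≡0=a; a(0)→11·0+23≡23=x; l(11)→11·11+23≡14=o; c(2)→11·2+23≡19=t; o(14)→11·14+23≡21=v; n(13)→11·13+23≡10=k (all mod 26).

axotvk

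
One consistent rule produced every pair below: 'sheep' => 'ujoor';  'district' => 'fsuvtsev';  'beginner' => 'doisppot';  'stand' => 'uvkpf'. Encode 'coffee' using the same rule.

Vowels shift forward by 10 and consonants shift forward by 2.
On coffee: c(cons)+2=e, o(vowel)+10=y, f(cons)+2=h, f(cons)+2=h, e(vowel)+10=o, e(vowel)+10=o.

eyhhoo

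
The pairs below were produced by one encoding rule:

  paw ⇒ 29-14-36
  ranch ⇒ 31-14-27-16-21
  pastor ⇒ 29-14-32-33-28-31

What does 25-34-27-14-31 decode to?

p is letter #16 and maps to 29: an offset of 13. Letters become their 1-based position plus 13 (so a→14, b→15, …).
Decoding 25-34-27-14-31: 25→(25−13)÷1=12=l, 34→(34−13)÷1=21=u, 27→(27−13)÷1=14=n, 14→(14−13)÷1=1=a, 31→(31−13)÷1=18=r.

lunar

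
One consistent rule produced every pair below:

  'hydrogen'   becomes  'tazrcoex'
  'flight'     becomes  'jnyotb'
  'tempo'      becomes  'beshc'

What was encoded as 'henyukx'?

pelican

h(7)→t(19) and y(24)→a(0) fit y≡5x+10 (mod 26); the inverse of 5 mod 26 is 21. This is an affine cipher: with a=0,…,z=25, each position x becomes (5x+10) mod 26.
Undoing it on henyukx: h(7)→21·(7−10)≡15=p; e(4)→21·(4−10)≡4=e; n(13)→21·(13−10)≡11=l; y(24)→21·(24−10)≡8=i; u(20)→21·(20−10)≡2=c; k(10)→21·(10−10)≡0=a; x(23)→21·(23−10)≡13=n (all mod 26).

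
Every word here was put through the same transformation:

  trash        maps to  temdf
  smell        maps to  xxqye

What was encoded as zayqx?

The output letters match the input read backwards, each shifted +12: trash reversed is hsart. The word is reversed, then every letter is shifted forward by 12.
Undoing it on zayqx: shift back: z−12=n, a−12=o, y−12=m, q−12=e, x−12=l → nomel; then reverse → lemon.

lemon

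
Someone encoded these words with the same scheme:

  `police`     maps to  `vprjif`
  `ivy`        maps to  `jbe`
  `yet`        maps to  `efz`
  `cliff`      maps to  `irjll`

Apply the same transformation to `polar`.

The shift depends on letter class: consonant p→v is +6, but vowel o→p is +1. The rule splits by letter class: vowels +1, consonants +6.
On polar: p(cons)+6=v, o(vowel)+1=p, l(cons)+6=r, a(vowel)+1=b, r(cons)+6=x.

vprbx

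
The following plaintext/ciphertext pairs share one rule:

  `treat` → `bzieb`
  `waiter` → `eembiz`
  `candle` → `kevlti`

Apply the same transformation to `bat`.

The shift depends on letter class: consonant t→b is +8, but vowel e→i is +4. The rule splits by letter class: vowels +4, consonants +8.
On bat: b(cons)+8=j, a(vowel)+4=e, t(cons)+8=b.

jeb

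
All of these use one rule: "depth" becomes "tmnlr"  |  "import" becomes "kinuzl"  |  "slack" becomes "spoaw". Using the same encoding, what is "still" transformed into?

d(3)→t(19) and e(4)→m(12) fit y≡19x+14 (mod 26); the inverse of 19 mod 26 is 11. Treating letters as 0–25, the rule is x ↦ 19x + 14 (mod 26).
For still: s(18)→19·18+14≡18=s; t(19)→19·19+14≡11=l; i(8)→19·8+14≡10=k; l(11)→19·11+14≡15=p; l(11)→19·11+14≡15=p (all mod 26).

slkpp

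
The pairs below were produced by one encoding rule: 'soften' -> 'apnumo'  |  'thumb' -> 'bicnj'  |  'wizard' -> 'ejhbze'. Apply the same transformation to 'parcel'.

xbzdmm

Shifts by position in soften: pos 0: s→a (+8), pos 1: o→p (+1), pos 2: f→n (+8), pos 3: t→u (+1) — repeating every 2. It's a Vigenère-style cipher with numeric key [8,1]: position i shifts by key[i mod 2].
For parcel: p+8=x, a+1=b, r+8=z, c+1=d, e+8=m, l+1=m.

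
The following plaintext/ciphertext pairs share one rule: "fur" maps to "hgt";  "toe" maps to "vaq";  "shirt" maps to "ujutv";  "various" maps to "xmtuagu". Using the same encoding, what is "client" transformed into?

enuqpv

The shift depends on letter class: consonant f→h is +2, but vowel u→g is +12. Vowels shift forward by 12 and consonants shift forward by 2.
Applying it to client: c(cons)+2=e, l(cons)+2=n, i(vowel)+12=u, e(vowel)+12=q, n(cons)+2=p, t(cons)+2=v.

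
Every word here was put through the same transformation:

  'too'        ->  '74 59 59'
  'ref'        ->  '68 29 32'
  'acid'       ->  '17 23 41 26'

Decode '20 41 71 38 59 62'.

The formula is n = 3×(alphabet index, a=1) + 14.
Decoding 20 41 71 38 59 62: 20→(20−14)÷3=2=b, 41→(41−14)÷3=9=i, 71→(71−14)÷3=19=s, 38→(38−14)÷3=8=h, 59→(59−14)÷3=15=o, 62→(62−14)÷3=16=p.

bishop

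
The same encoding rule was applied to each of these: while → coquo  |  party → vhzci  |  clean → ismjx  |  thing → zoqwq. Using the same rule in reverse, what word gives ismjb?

In while: w→c is +6, h→o is +7, i→q is +8, l→u is +9 — the shift increases by 1 each position. Each letter shifts forward by (position + 6), i.e. 6, 7, 8, … — the shift grows by one for each successive letter.
Reversing it on ismjb: i−6=c, s−7=l, m−8=e, j−9=a, b−10=r.

clear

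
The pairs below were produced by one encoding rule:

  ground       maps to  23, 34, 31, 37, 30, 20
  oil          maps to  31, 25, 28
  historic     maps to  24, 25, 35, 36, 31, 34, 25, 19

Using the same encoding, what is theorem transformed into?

36, 24, 21, 31, 34, 21, 29

g is letter #7 and maps to 23: an offset of 16. Each letter is replaced by its alphabet position (a=1..z=26) + 16.
Applying it to theorem: t=20→36, h=8→24, e=5→21, o=15→31, r=18→34, e=5→21, m=13→29.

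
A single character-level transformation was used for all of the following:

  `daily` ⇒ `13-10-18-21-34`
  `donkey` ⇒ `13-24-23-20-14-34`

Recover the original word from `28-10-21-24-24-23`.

saloon

d is letter #4 and maps to 13: an offset of 9. Each letter is replaced by its alphabet position (a=1..z=26) + 9.
Undoing it on 28-10-21-24-24-23: 28→(28−9)÷1=19=s, 10→(10−9)÷1=1=a, 21→(21−9)÷1=12=l, 24→(24−9)÷1=15=o, 24→(24−9)÷1=15=o, 23→(23−9)÷1=14=n.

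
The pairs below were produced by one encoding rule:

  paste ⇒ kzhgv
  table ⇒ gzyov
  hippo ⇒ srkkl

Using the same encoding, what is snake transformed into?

Each pair mirrors across the alphabet (p↔k, a↔z, s↔h): positions sum to 25. Each letter is replaced by its mirror in the alphabet: a↔z, b↔y, c↔x, and so on (the Atbash cipher).
For snake: s↔h, n↔m, a↔z, k↔p, e↔v.

hmzpv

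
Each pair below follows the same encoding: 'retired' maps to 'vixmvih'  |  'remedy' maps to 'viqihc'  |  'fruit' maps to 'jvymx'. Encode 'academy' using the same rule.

egehiqc

Compare letters: r→v is +4, e→i is +4, t→x is +4 — a constant shift. This is a Caesar cipher with shift 4.
Applying it to academy: a+4=e, c+4=g, a+4=e, d+4=h, e+4=i, m+4=q, y+4=c.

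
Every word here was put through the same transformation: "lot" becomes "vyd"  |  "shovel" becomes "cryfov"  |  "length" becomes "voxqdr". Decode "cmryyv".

school

Compare letters: l→v is +10, o→y is +10, t→d is +10 — a constant shift. It's a constant shift of +10 (ROT10).
Undoing it on cmryyv: c−10=s, m−10=c, r−10=h, y−10=o, y−10=o, v−10=l.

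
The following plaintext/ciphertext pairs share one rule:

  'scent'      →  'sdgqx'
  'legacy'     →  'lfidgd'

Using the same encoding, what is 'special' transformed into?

In scent: s→s is +0, c→d is +1, e→g is +2, n→q is +3 — the shift increases by 1 each position. Letter i (0-indexed) is shifted by i+0, so successive shifts are 0, 1, 2, ….
Applying it to special: s+0=s, p+1=q, e+2=g, c+3=f, i+4=m, a+5=f, l+6=r.

sqgfmfr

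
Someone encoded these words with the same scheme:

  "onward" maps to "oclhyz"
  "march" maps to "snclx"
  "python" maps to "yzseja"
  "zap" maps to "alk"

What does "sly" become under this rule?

jwd

The output letters match the input read backwards, each shifted +11: onward reversed is drawno. The word is reversed, then every letter is shifted forward by 11.
On sly: reverse → yls; then shift: y+11=j, l+11=w, s+11=d.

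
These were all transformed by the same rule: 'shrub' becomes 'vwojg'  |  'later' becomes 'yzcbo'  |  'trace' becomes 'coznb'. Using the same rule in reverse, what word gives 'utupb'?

dodge

s(18)→v(21) and h(7)→w(22) fit y≡7x+25 (mod 26); the inverse of 7 mod 26 is 15. Treating letters as 0–25, the rule is x ↦ 7x + 25 (mod 26).
Undoing it on utupb: u(20)→15·(20−25)≡3=d; t(19)→15·(19−25)≡14=o; u(20)→15·(20−25)≡3=d; p(15)→15·(15−25)≡6=g; b(1)→15·(1−25)≡4=e (all mod 26).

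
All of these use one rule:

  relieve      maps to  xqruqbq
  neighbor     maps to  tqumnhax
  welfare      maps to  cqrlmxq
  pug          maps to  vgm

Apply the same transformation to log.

ram

The shift depends on letter class: consonant r→x is +6, but vowel e→q is +12. Two shifts are in play — +12 for a/e/i/o/u, +6 for every other letter.
On log: l(cons)+6=r, o(vowel)+12=a, g(cons)+6=m.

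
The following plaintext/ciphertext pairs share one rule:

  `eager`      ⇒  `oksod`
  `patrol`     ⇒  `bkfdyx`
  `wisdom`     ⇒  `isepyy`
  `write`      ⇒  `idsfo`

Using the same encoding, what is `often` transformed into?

yrfoz

The shift depends on letter class: consonant g→s is +12, but vowel e→o is +10. The rule splits by letter class: vowels +10, consonants +12.
For often: o(vowel)+10=y, f(cons)+12=r, t(cons)+12=f, e(vowel)+10=o, n(cons)+12=z.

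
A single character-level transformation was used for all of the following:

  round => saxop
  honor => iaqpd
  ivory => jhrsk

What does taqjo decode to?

Shifts by position in round: pos 0: r→s (+1), pos 1: o→a (+12), pos 2: u→x (+3), pos 3: n→o (+1), pos 4: d→p (+12) — repeating every 3. The shifts repeat in a cycle of length 3: positions 0,1,… shift by +1, +12, +3, then the pattern repeats.
Undoing it on taqjo: t−1=s, a−12=o, q−3=n, j−1=i, o−12=c.

sonic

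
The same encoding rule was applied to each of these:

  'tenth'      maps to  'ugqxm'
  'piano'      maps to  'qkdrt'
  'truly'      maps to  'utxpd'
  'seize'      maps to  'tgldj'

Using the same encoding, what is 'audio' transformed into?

In tenth: t→u is +1, e→g is +2, n→q is +3, t→x is +4 — the shift increases by 1 each position. Each letter shifts forward by (position + 1), i.e. 1, 2, 3, … — the shift grows by one for each successive letter.
For audio: a+1=b, u+2=w, d+3=g, i+4=m, o+5=t.

bwgmt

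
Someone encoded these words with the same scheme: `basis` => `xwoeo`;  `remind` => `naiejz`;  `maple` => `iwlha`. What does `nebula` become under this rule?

jaxqhw

Compare letters: b→x is +22, a→w is +22, s→o is +22 — a constant shift. Each letter is shifted forward by 22 in the alphabet (a Caesar shift of +22).
For nebula: n+22=j, e+22=a, b+22=x, u+22=q, l+22=h, a+22=w.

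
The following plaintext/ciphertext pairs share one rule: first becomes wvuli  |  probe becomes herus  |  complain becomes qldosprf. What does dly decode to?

The output letters match the input read backwards, each shifted +3: first reversed is tsrif. Two steps: reverse the string, then apply a Caesar shift of +3.
Undoing it on dly: shift back: d−3=a, l−3=i, y−3=v → aiv; then reverse → via.

via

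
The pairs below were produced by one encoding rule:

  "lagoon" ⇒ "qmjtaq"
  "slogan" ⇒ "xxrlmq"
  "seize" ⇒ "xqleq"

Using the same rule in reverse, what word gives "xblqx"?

Shifts by position in lagoon: pos 0: l→q (+5), pos 1: a→m (+12), pos 2: g→j (+3), pos 3: o→t (+5), pos 4: o→a (+12), pos 5: n→q (+3) — repeating every 3. The shifts repeat in a cycle of length 3: positions 0,1,… shift by +5, +12, +3, then the pattern repeats.
Undoing it on xblqx: x−5=s, b−12=p, l−3=i, q−5=l, x−12=l.

spill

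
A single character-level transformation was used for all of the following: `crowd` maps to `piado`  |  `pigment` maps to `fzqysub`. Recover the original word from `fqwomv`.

jacket

The output letters match the input read backwards, each shifted +12: crowd reversed is dworc. Read the word backwards and shift each letter +12.
Undoing it on fqwomv: shift back: f−12=t, q−12=e, w−12=k, o−12=c, m−12=a, v−12=j → tekcaj; then reverse → jacket.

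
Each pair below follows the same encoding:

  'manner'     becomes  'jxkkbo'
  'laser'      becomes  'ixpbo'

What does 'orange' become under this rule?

loxkdb

Compare letters: m→j is +23, a→x is +23, n→k is +23 — a constant shift. Each letter is shifted forward by 23 in the alphabet (a Caesar shift of +23).
On orange: o+23=l, r+23=o, a+23=x, n+23=k, g+23=d, e+23=b.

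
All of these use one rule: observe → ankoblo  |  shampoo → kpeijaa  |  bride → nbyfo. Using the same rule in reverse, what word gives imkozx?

myself

o(14)→a(0) and b(1)→n(13) fit y≡9x+4 (mod 26); the inverse of 9 mod 26 is 3. Treating letters as 0–25, the rule is x ↦ 9x + 4 (mod 26).
Reversing it on imkozx: i(8)→3·(8−4)≡12=m; m(12)→3·(12−4)≡24=y; k(10)→3·(10−4)≡18=s; o(14)→3·(14−4)≡4=e; z(25)→3·(25−4)≡11=l; x(23)→3·(23−4)≡5=f (all mod 26).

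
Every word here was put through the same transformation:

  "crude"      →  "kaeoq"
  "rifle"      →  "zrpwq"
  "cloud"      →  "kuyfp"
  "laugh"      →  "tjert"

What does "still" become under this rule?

acswx

In crude: c→k is +8, r→a is +9, u→e is +10, d→o is +11 — the shift increases by 1 each position. The shift increases by 1 at each position, starting from +8: 8, 9, 10, ….
On still: s+8=a, t+9=c, i+10=s, l+11=w, l+12=x.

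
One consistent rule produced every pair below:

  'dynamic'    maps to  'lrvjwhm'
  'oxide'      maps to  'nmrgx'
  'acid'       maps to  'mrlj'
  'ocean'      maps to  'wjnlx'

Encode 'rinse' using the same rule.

nbwra

The output letters match the input read backwards, each shifted +9: dynamic reversed is cimanyd. Read the word backwards and shift each letter +9.
For rinse: reverse → esnir; then shift: e+9=n, s+9=b, n+9=w, i+9=r, r+9=a.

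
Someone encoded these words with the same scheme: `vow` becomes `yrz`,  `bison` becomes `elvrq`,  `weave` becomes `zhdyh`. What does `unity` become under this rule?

Compare letters: v→y is +3, o→r is +3, w→z is +3 — a constant shift. This is a Caesar cipher with shift 3.
On unity: u+3=x, n+3=q, i+3=l, t+3=w, y+3=b.

xqlwb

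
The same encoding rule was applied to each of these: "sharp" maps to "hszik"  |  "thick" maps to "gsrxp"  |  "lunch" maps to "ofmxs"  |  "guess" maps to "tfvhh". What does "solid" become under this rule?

hlorw

s(18)→h(7) and h(7)→s(18) fit y≡25x+25 (mod 26); the inverse of 25 mod 26 is 25. Each letter's alphabet position (a=0..z=25) is mapped through 25·x+25 mod 26 — an affine cipher.
For solid: s(18)→25·18+25≡7=h; o(14)→25·14+25≡11=l; l(11)→25·11+25≡14=o; i(8)→25·8+25≡17=r; d(3)→25·3+25≡22=w (all mod 26).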